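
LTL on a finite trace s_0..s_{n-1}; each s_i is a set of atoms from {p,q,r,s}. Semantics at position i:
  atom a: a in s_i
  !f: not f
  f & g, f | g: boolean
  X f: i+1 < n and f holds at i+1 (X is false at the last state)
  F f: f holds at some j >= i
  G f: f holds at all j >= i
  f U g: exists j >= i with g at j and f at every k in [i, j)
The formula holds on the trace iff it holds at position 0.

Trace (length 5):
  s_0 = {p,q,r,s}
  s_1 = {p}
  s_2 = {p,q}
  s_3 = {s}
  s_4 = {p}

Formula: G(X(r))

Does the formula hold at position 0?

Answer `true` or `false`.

Answer: false

Derivation:
s_0={p,q,r,s}: G(X(r))=False X(r)=False r=True
s_1={p}: G(X(r))=False X(r)=False r=False
s_2={p,q}: G(X(r))=False X(r)=False r=False
s_3={s}: G(X(r))=False X(r)=False r=False
s_4={p}: G(X(r))=False X(r)=False r=False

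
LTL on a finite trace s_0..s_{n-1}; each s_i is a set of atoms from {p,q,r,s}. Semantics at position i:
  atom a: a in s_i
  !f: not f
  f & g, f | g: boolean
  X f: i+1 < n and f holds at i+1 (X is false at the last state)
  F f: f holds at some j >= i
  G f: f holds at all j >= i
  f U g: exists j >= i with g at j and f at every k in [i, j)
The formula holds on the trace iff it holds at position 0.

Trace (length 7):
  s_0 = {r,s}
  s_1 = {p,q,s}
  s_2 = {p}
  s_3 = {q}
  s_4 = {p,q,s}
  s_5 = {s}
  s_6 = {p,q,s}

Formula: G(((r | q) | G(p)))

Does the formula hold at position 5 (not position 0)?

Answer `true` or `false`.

s_0={r,s}: G(((r | q) | G(p)))=False ((r | q) | G(p))=True (r | q)=True r=True q=False G(p)=False p=False
s_1={p,q,s}: G(((r | q) | G(p)))=False ((r | q) | G(p))=True (r | q)=True r=False q=True G(p)=False p=True
s_2={p}: G(((r | q) | G(p)))=False ((r | q) | G(p))=False (r | q)=False r=False q=False G(p)=False p=True
s_3={q}: G(((r | q) | G(p)))=False ((r | q) | G(p))=True (r | q)=True r=False q=True G(p)=False p=False
s_4={p,q,s}: G(((r | q) | G(p)))=False ((r | q) | G(p))=True (r | q)=True r=False q=True G(p)=False p=True
s_5={s}: G(((r | q) | G(p)))=False ((r | q) | G(p))=False (r | q)=False r=False q=False G(p)=False p=False
s_6={p,q,s}: G(((r | q) | G(p)))=True ((r | q) | G(p))=True (r | q)=True r=False q=True G(p)=True p=True
Evaluating at position 5: result = False

Answer: false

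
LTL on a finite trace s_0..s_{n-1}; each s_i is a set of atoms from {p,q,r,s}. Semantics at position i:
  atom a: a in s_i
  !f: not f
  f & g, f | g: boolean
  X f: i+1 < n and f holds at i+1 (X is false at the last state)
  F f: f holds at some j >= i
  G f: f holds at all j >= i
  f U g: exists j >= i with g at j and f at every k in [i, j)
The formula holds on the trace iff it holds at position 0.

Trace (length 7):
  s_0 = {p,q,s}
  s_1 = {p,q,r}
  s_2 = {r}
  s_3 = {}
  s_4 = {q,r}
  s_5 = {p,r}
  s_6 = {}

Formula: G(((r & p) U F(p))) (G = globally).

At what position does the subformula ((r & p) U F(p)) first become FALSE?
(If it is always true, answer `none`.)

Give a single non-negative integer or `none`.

s_0={p,q,s}: ((r & p) U F(p))=True (r & p)=False r=False p=True F(p)=True
s_1={p,q,r}: ((r & p) U F(p))=True (r & p)=True r=True p=True F(p)=True
s_2={r}: ((r & p) U F(p))=True (r & p)=False r=True p=False F(p)=True
s_3={}: ((r & p) U F(p))=True (r & p)=False r=False p=False F(p)=True
s_4={q,r}: ((r & p) U F(p))=True (r & p)=False r=True p=False F(p)=True
s_5={p,r}: ((r & p) U F(p))=True (r & p)=True r=True p=True F(p)=True
s_6={}: ((r & p) U F(p))=False (r & p)=False r=False p=False F(p)=False
G(((r & p) U F(p))) holds globally = False
First violation at position 6.

Answer: 6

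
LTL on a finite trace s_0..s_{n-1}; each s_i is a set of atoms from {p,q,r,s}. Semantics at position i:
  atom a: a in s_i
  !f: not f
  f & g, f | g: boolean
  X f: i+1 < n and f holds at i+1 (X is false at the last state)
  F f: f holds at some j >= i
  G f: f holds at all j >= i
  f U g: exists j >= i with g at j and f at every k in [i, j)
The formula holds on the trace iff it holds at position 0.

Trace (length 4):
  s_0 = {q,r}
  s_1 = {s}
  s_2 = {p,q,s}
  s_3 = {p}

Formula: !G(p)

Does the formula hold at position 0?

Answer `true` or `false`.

Answer: true

Derivation:
s_0={q,r}: !G(p)=True G(p)=False p=False
s_1={s}: !G(p)=True G(p)=False p=False
s_2={p,q,s}: !G(p)=False G(p)=True p=True
s_3={p}: !G(p)=False G(p)=True p=True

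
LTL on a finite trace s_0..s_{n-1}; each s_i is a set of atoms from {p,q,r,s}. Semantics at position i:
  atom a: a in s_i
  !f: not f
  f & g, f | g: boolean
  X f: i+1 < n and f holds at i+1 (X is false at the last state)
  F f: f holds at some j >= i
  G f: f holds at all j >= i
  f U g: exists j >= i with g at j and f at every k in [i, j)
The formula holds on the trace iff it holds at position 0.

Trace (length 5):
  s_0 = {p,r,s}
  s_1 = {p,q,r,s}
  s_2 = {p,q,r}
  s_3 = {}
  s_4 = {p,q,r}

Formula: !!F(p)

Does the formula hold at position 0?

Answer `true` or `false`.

Answer: true

Derivation:
s_0={p,r,s}: !!F(p)=True !F(p)=False F(p)=True p=True
s_1={p,q,r,s}: !!F(p)=True !F(p)=False F(p)=True p=True
s_2={p,q,r}: !!F(p)=True !F(p)=False F(p)=True p=True
s_3={}: !!F(p)=True !F(p)=False F(p)=True p=False
s_4={p,q,r}: !!F(p)=True !F(p)=False F(p)=True p=True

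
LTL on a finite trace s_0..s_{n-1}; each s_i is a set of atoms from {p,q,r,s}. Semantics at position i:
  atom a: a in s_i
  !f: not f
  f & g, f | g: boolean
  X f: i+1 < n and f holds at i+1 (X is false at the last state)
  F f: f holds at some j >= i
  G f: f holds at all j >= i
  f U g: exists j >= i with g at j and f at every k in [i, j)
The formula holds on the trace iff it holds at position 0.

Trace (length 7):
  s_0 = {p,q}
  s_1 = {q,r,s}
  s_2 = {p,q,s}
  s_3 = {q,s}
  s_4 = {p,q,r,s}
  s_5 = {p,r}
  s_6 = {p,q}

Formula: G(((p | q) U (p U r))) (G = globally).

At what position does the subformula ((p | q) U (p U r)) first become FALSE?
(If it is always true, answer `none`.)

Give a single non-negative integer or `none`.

Answer: 6

Derivation:
s_0={p,q}: ((p | q) U (p U r))=True (p | q)=True p=True q=True (p U r)=True r=False
s_1={q,r,s}: ((p | q) U (p U r))=True (p | q)=True p=False q=True (p U r)=True r=True
s_2={p,q,s}: ((p | q) U (p U r))=True (p | q)=True p=True q=True (p U r)=False r=False
s_3={q,s}: ((p | q) U (p U r))=True (p | q)=True p=False q=True (p U r)=False r=False
s_4={p,q,r,s}: ((p | q) U (p U r))=True (p | q)=True p=True q=True (p U r)=True r=True
s_5={p,r}: ((p | q) U (p U r))=True (p | q)=True p=True q=False (p U r)=True r=True
s_6={p,q}: ((p | q) U (p U r))=False (p | q)=True p=True q=True (p U r)=False r=False
G(((p | q) U (p U r))) holds globally = False
First violation at position 6.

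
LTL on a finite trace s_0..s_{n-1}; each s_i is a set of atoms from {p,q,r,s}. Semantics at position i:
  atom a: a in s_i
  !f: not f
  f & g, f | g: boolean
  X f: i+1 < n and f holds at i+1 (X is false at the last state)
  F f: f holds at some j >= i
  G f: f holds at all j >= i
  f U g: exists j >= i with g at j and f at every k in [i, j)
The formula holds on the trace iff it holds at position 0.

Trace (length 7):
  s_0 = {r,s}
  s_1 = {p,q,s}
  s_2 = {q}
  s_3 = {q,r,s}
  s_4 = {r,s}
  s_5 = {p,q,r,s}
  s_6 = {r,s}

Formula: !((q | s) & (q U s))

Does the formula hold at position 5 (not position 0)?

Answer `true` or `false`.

s_0={r,s}: !((q | s) & (q U s))=False ((q | s) & (q U s))=True (q | s)=True q=False s=True (q U s)=True
s_1={p,q,s}: !((q | s) & (q U s))=False ((q | s) & (q U s))=True (q | s)=True q=True s=True (q U s)=True
s_2={q}: !((q | s) & (q U s))=False ((q | s) & (q U s))=True (q | s)=True q=True s=False (q U s)=True
s_3={q,r,s}: !((q | s) & (q U s))=False ((q | s) & (q U s))=True (q | s)=True q=True s=True (q U s)=True
s_4={r,s}: !((q | s) & (q U s))=False ((q | s) & (q U s))=True (q | s)=True q=False s=True (q U s)=True
s_5={p,q,r,s}: !((q | s) & (q U s))=False ((q | s) & (q U s))=True (q | s)=True q=True s=True (q U s)=True
s_6={r,s}: !((q | s) & (q U s))=False ((q | s) & (q U s))=True (q | s)=True q=False s=True (q U s)=True
Evaluating at position 5: result = False

Answer: false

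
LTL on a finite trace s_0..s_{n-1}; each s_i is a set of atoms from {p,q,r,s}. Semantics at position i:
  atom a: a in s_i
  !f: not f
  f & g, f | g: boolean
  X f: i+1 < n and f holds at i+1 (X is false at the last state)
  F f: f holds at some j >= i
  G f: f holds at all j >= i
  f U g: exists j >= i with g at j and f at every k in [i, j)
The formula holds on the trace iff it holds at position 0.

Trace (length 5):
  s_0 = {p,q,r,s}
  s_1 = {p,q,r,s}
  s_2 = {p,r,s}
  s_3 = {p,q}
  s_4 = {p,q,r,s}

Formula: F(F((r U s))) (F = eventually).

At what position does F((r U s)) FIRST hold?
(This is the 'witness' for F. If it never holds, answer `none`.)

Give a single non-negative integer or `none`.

Answer: 0

Derivation:
s_0={p,q,r,s}: F((r U s))=True (r U s)=True r=True s=True
s_1={p,q,r,s}: F((r U s))=True (r U s)=True r=True s=True
s_2={p,r,s}: F((r U s))=True (r U s)=True r=True s=True
s_3={p,q}: F((r U s))=True (r U s)=False r=False s=False
s_4={p,q,r,s}: F((r U s))=True (r U s)=True r=True s=True
F(F((r U s))) holds; first witness at position 0.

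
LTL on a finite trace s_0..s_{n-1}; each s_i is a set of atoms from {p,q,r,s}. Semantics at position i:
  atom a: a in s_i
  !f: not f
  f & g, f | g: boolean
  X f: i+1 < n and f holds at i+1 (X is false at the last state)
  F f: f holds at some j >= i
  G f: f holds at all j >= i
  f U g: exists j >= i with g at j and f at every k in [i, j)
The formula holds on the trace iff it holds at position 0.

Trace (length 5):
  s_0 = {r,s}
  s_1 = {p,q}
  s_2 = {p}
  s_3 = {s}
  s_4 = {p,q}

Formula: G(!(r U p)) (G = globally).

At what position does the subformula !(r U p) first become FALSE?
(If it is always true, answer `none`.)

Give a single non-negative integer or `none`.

Answer: 0

Derivation:
s_0={r,s}: !(r U p)=False (r U p)=True r=True p=False
s_1={p,q}: !(r U p)=False (r U p)=True r=False p=True
s_2={p}: !(r U p)=False (r U p)=True r=False p=True
s_3={s}: !(r U p)=True (r U p)=False r=False p=False
s_4={p,q}: !(r U p)=False (r U p)=True r=False p=True
G(!(r U p)) holds globally = False
First violation at position 0.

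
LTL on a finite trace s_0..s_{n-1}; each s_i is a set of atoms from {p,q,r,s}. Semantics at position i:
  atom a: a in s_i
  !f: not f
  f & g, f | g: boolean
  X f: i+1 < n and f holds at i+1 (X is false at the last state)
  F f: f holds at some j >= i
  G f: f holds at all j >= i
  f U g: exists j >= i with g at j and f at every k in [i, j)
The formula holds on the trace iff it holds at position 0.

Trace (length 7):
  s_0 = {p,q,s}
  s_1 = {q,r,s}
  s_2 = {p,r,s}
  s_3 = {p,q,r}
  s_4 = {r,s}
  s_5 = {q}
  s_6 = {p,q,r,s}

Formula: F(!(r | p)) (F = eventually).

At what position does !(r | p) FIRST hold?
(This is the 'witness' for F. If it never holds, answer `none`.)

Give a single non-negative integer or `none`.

s_0={p,q,s}: !(r | p)=False (r | p)=True r=False p=True
s_1={q,r,s}: !(r | p)=False (r | p)=True r=True p=False
s_2={p,r,s}: !(r | p)=False (r | p)=True r=True p=True
s_3={p,q,r}: !(r | p)=False (r | p)=True r=True p=True
s_4={r,s}: !(r | p)=False (r | p)=True r=True p=False
s_5={q}: !(r | p)=True (r | p)=False r=False p=False
s_6={p,q,r,s}: !(r | p)=False (r | p)=True r=True p=True
F(!(r | p)) holds; first witness at position 5.

Answer: 5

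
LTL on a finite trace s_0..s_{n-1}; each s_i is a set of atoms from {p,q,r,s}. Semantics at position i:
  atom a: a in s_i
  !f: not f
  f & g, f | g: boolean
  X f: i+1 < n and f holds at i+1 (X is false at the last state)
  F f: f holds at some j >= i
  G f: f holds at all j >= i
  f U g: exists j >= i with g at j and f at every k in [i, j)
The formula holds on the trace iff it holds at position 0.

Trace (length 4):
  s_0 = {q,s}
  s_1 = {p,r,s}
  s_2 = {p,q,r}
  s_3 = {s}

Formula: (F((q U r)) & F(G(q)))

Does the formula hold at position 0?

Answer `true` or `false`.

s_0={q,s}: (F((q U r)) & F(G(q)))=False F((q U r))=True (q U r)=True q=True r=False F(G(q))=False G(q)=False
s_1={p,r,s}: (F((q U r)) & F(G(q)))=False F((q U r))=True (q U r)=True q=False r=True F(G(q))=False G(q)=False
s_2={p,q,r}: (F((q U r)) & F(G(q)))=False F((q U r))=True (q U r)=True q=True r=True F(G(q))=False G(q)=False
s_3={s}: (F((q U r)) & F(G(q)))=False F((q U r))=False (q U r)=False q=False r=False F(G(q))=False G(q)=False

Answer: false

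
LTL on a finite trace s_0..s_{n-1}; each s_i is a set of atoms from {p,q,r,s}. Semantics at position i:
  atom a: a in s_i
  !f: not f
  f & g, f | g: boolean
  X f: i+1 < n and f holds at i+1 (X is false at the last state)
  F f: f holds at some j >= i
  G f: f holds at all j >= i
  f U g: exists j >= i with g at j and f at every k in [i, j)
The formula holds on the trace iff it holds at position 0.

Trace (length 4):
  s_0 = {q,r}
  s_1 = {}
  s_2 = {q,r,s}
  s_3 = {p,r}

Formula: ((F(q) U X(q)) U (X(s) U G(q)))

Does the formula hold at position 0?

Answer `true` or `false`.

s_0={q,r}: ((F(q) U X(q)) U (X(s) U G(q)))=False (F(q) U X(q))=True F(q)=True q=True X(q)=False (X(s) U G(q))=False X(s)=False s=False G(q)=False
s_1={}: ((F(q) U X(q)) U (X(s) U G(q)))=False (F(q) U X(q))=True F(q)=True q=False X(q)=True (X(s) U G(q))=False X(s)=True s=False G(q)=False
s_2={q,r,s}: ((F(q) U X(q)) U (X(s) U G(q)))=False (F(q) U X(q))=False F(q)=True q=True X(q)=False (X(s) U G(q))=False X(s)=False s=True G(q)=False
s_3={p,r}: ((F(q) U X(q)) U (X(s) U G(q)))=False (F(q) U X(q))=False F(q)=False q=False X(q)=False (X(s) U G(q))=False X(s)=False s=False G(q)=False

Answer: false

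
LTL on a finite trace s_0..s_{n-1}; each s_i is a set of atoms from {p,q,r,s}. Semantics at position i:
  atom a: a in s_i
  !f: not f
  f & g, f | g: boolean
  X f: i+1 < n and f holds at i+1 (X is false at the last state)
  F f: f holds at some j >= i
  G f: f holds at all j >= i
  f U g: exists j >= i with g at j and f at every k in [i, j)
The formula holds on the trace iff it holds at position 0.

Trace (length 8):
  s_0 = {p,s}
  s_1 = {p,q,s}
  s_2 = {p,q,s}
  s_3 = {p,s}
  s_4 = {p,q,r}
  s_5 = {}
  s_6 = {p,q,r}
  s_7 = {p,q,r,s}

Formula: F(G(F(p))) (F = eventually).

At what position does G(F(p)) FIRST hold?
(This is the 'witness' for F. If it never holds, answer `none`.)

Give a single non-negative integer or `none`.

s_0={p,s}: G(F(p))=True F(p)=True p=True
s_1={p,q,s}: G(F(p))=True F(p)=True p=True
s_2={p,q,s}: G(F(p))=True F(p)=True p=True
s_3={p,s}: G(F(p))=True F(p)=True p=True
s_4={p,q,r}: G(F(p))=True F(p)=True p=True
s_5={}: G(F(p))=True F(p)=True p=False
s_6={p,q,r}: G(F(p))=True F(p)=True p=True
s_7={p,q,r,s}: G(F(p))=True F(p)=True p=True
F(G(F(p))) holds; first witness at position 0.

Answer: 0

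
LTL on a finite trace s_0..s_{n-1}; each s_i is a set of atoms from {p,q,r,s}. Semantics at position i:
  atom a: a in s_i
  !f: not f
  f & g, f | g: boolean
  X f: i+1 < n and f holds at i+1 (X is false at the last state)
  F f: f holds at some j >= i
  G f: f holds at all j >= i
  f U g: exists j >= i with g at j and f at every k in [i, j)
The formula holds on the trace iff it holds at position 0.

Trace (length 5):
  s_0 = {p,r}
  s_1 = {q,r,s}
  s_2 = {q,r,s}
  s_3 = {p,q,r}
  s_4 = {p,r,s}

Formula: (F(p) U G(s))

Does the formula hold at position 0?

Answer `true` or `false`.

s_0={p,r}: (F(p) U G(s))=True F(p)=True p=True G(s)=False s=False
s_1={q,r,s}: (F(p) U G(s))=True F(p)=True p=False G(s)=False s=True
s_2={q,r,s}: (F(p) U G(s))=True F(p)=True p=False G(s)=False s=True
s_3={p,q,r}: (F(p) U G(s))=True F(p)=True p=True G(s)=False s=False
s_4={p,r,s}: (F(p) U G(s))=True F(p)=True p=True G(s)=True s=True

Answer: true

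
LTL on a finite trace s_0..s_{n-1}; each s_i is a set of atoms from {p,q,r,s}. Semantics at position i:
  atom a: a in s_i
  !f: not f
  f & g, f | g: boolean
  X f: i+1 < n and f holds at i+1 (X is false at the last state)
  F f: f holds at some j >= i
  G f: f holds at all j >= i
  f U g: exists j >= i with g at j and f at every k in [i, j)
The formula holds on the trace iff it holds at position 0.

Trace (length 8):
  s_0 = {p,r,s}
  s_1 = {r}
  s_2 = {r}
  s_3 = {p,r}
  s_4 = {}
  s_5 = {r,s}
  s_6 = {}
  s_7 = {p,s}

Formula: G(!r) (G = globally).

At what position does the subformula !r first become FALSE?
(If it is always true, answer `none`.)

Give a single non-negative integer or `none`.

Answer: 0

Derivation:
s_0={p,r,s}: !r=False r=True
s_1={r}: !r=False r=True
s_2={r}: !r=False r=True
s_3={p,r}: !r=False r=True
s_4={}: !r=True r=False
s_5={r,s}: !r=False r=True
s_6={}: !r=True r=False
s_7={p,s}: !r=True r=False
G(!r) holds globally = False
First violation at position 0.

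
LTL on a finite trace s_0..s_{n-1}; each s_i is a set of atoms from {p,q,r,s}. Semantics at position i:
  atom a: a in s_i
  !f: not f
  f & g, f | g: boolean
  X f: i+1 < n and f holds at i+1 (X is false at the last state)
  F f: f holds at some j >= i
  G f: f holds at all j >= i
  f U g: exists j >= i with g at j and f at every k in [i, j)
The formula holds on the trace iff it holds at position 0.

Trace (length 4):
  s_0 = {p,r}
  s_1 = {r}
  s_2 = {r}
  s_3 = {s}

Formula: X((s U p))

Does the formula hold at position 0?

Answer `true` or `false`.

s_0={p,r}: X((s U p))=False (s U p)=True s=False p=True
s_1={r}: X((s U p))=False (s U p)=False s=False p=False
s_2={r}: X((s U p))=False (s U p)=False s=False p=False
s_3={s}: X((s U p))=False (s U p)=False s=True p=False

Answer: false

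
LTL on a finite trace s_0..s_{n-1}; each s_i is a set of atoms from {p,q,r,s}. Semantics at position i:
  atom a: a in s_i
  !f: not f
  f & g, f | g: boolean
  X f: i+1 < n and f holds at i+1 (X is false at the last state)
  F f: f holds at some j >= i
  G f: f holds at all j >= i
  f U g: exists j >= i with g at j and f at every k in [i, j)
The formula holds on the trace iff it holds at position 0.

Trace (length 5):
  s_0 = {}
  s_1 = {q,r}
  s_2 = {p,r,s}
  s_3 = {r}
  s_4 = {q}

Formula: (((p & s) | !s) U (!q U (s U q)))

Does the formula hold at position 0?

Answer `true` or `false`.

Answer: true

Derivation:
s_0={}: (((p & s) | !s) U (!q U (s U q)))=True ((p & s) | !s)=True (p & s)=False p=False s=False !s=True (!q U (s U q))=True !q=True q=False (s U q)=False
s_1={q,r}: (((p & s) | !s) U (!q U (s U q)))=True ((p & s) | !s)=True (p & s)=False p=False s=False !s=True (!q U (s U q))=True !q=False q=True (s U q)=True
s_2={p,r,s}: (((p & s) | !s) U (!q U (s U q)))=True ((p & s) | !s)=True (p & s)=True p=True s=True !s=False (!q U (s U q))=True !q=True q=False (s U q)=False
s_3={r}: (((p & s) | !s) U (!q U (s U q)))=True ((p & s) | !s)=True (p & s)=False p=False s=False !s=True (!q U (s U q))=True !q=True q=False (s U q)=False
s_4={q}: (((p & s) | !s) U (!q U (s U q)))=True ((p & s) | !s)=True (p & s)=False p=False s=False !s=True (!q U (s U q))=True !q=False q=True (s U q)=True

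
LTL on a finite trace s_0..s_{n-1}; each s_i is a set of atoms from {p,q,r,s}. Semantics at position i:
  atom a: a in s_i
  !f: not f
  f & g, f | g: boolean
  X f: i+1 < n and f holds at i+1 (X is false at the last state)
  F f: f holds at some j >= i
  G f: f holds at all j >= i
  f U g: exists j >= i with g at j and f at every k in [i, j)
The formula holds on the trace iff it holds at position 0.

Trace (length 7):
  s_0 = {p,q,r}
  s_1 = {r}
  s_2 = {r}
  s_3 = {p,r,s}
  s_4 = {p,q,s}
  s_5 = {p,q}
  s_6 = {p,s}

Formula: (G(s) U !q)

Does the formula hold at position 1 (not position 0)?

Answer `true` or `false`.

Answer: true

Derivation:
s_0={p,q,r}: (G(s) U !q)=False G(s)=False s=False !q=False q=True
s_1={r}: (G(s) U !q)=True G(s)=False s=False !q=True q=False
s_2={r}: (G(s) U !q)=True G(s)=False s=False !q=True q=False
s_3={p,r,s}: (G(s) U !q)=True G(s)=False s=True !q=True q=False
s_4={p,q,s}: (G(s) U !q)=False G(s)=False s=True !q=False q=True
s_5={p,q}: (G(s) U !q)=False G(s)=False s=False !q=False q=True
s_6={p,s}: (G(s) U !q)=True G(s)=True s=True !q=True q=False
Evaluating at position 1: result = True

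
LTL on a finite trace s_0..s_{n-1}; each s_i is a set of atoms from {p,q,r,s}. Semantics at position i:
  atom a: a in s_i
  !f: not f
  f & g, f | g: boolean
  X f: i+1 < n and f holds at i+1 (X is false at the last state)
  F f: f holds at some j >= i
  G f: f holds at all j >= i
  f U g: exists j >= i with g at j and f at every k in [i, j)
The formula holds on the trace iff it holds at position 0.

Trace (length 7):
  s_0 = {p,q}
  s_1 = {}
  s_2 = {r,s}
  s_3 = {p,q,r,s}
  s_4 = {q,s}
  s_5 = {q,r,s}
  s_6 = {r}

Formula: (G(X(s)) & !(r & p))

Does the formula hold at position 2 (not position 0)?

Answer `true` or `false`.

s_0={p,q}: (G(X(s)) & !(r & p))=False G(X(s))=False X(s)=False s=False !(r & p)=True (r & p)=False r=False p=True
s_1={}: (G(X(s)) & !(r & p))=False G(X(s))=False X(s)=True s=False !(r & p)=True (r & p)=False r=False p=False
s_2={r,s}: (G(X(s)) & !(r & p))=False G(X(s))=False X(s)=True s=True !(r & p)=True (r & p)=False r=True p=False
s_3={p,q,r,s}: (G(X(s)) & !(r & p))=False G(X(s))=False X(s)=True s=True !(r & p)=False (r & p)=True r=True p=True
s_4={q,s}: (G(X(s)) & !(r & p))=False G(X(s))=False X(s)=True s=True !(r & p)=True (r & p)=False r=False p=False
s_5={q,r,s}: (G(X(s)) & !(r & p))=False G(X(s))=False X(s)=False s=True !(r & p)=True (r & p)=False r=True p=False
s_6={r}: (G(X(s)) & !(r & p))=False G(X(s))=False X(s)=False s=False !(r & p)=True (r & p)=False r=True p=False
Evaluating at position 2: result = False

Answer: false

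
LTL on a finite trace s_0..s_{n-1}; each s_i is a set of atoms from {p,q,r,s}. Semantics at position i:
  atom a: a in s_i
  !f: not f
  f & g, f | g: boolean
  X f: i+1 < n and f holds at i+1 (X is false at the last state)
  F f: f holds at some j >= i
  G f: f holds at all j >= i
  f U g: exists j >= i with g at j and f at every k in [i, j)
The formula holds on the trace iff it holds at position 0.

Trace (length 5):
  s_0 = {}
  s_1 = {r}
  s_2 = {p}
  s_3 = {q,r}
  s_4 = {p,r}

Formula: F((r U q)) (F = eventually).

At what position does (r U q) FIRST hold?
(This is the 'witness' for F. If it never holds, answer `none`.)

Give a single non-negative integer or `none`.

s_0={}: (r U q)=False r=False q=False
s_1={r}: (r U q)=False r=True q=False
s_2={p}: (r U q)=False r=False q=False
s_3={q,r}: (r U q)=True r=True q=True
s_4={p,r}: (r U q)=False r=True q=False
F((r U q)) holds; first witness at position 3.

Answer: 3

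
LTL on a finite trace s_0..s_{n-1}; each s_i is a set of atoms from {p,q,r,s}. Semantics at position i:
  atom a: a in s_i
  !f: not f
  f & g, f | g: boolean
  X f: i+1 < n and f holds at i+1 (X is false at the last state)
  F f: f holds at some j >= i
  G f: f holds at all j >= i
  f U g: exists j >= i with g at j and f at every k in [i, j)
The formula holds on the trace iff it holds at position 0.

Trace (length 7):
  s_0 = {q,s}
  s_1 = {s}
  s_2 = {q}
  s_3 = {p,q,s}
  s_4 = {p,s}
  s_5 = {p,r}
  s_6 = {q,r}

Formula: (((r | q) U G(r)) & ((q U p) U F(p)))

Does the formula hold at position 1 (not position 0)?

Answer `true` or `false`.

s_0={q,s}: (((r | q) U G(r)) & ((q U p) U F(p)))=False ((r | q) U G(r))=False (r | q)=True r=False q=True G(r)=False ((q U p) U F(p))=True (q U p)=False p=False F(p)=True
s_1={s}: (((r | q) U G(r)) & ((q U p) U F(p)))=False ((r | q) U G(r))=False (r | q)=False r=False q=False G(r)=False ((q U p) U F(p))=True (q U p)=False p=False F(p)=True
s_2={q}: (((r | q) U G(r)) & ((q U p) U F(p)))=False ((r | q) U G(r))=False (r | q)=True r=False q=True G(r)=False ((q U p) U F(p))=True (q U p)=True p=False F(p)=True
s_3={p,q,s}: (((r | q) U G(r)) & ((q U p) U F(p)))=False ((r | q) U G(r))=False (r | q)=True r=False q=True G(r)=False ((q U p) U F(p))=True (q U p)=True p=True F(p)=True
s_4={p,s}: (((r | q) U G(r)) & ((q U p) U F(p)))=False ((r | q) U G(r))=False (r | q)=False r=False q=False G(r)=False ((q U p) U F(p))=True (q U p)=True p=True F(p)=True
s_5={p,r}: (((r | q) U G(r)) & ((q U p) U F(p)))=True ((r | q) U G(r))=True (r | q)=True r=True q=False G(r)=True ((q U p) U F(p))=True (q U p)=True p=True F(p)=True
s_6={q,r}: (((r | q) U G(r)) & ((q U p) U F(p)))=False ((r | q) U G(r))=True (r | q)=True r=True q=True G(r)=True ((q U p) U F(p))=False (q U p)=False p=False F(p)=False
Evaluating at position 1: result = False

Answer: false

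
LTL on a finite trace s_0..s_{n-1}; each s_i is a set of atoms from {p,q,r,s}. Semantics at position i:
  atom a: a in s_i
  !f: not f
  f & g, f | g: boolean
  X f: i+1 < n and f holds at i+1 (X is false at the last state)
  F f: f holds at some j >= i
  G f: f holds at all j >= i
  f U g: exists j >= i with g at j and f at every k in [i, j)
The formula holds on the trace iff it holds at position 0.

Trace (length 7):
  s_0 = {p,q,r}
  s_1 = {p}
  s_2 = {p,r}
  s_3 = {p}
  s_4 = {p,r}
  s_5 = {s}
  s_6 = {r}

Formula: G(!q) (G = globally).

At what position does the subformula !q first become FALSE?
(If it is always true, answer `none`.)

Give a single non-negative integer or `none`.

Answer: 0

Derivation:
s_0={p,q,r}: !q=False q=True
s_1={p}: !q=True q=False
s_2={p,r}: !q=True q=False
s_3={p}: !q=True q=False
s_4={p,r}: !q=True q=False
s_5={s}: !q=True q=False
s_6={r}: !q=True q=False
G(!q) holds globally = False
First violation at position 0.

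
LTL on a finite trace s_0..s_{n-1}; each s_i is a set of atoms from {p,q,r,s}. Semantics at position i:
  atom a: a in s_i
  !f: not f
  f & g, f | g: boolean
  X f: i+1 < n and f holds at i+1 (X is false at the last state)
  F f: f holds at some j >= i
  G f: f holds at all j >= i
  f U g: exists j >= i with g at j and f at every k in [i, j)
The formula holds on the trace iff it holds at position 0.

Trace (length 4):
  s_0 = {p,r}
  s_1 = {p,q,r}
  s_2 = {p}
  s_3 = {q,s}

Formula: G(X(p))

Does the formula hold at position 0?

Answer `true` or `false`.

s_0={p,r}: G(X(p))=False X(p)=True p=True
s_1={p,q,r}: G(X(p))=False X(p)=True p=True
s_2={p}: G(X(p))=False X(p)=False p=True
s_3={q,s}: G(X(p))=False X(p)=False p=False

Answer: false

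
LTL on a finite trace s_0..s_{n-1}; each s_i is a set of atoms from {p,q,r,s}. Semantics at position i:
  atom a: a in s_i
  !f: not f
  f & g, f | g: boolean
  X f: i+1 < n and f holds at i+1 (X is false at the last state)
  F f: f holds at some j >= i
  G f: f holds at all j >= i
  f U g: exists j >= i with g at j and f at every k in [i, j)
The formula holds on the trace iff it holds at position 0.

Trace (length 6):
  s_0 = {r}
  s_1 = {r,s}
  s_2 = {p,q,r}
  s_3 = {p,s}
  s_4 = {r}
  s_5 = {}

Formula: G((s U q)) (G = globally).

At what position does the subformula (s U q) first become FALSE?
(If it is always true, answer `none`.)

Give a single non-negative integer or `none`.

s_0={r}: (s U q)=False s=False q=False
s_1={r,s}: (s U q)=True s=True q=False
s_2={p,q,r}: (s U q)=True s=False q=True
s_3={p,s}: (s U q)=False s=True q=False
s_4={r}: (s U q)=False s=False q=False
s_5={}: (s U q)=False s=False q=False
G((s U q)) holds globally = False
First violation at position 0.

Answer: 0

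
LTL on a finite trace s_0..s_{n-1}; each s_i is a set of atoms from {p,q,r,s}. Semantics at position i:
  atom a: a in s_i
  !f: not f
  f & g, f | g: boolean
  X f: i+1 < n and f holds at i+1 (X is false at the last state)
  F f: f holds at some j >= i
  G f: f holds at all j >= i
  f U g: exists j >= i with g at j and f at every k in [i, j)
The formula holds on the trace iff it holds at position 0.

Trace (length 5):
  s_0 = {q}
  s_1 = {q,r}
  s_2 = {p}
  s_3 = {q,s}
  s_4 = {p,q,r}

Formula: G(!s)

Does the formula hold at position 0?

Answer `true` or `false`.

s_0={q}: G(!s)=False !s=True s=False
s_1={q,r}: G(!s)=False !s=True s=False
s_2={p}: G(!s)=False !s=True s=False
s_3={q,s}: G(!s)=False !s=False s=True
s_4={p,q,r}: G(!s)=True !s=True s=False

Answer: false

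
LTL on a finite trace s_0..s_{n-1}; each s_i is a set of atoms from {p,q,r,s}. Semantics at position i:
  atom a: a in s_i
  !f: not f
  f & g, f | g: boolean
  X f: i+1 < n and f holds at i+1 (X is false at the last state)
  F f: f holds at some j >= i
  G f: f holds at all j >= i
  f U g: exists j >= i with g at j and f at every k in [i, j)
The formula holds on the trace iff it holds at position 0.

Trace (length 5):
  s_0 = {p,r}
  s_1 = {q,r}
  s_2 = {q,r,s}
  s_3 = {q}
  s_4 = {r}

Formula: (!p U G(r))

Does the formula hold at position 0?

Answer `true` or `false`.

s_0={p,r}: (!p U G(r))=False !p=False p=True G(r)=False r=True
s_1={q,r}: (!p U G(r))=True !p=True p=False G(r)=False r=True
s_2={q,r,s}: (!p U G(r))=True !p=True p=False G(r)=False r=True
s_3={q}: (!p U G(r))=True !p=True p=False G(r)=False r=False
s_4={r}: (!p U G(r))=True !p=True p=False G(r)=True r=True

Answer: false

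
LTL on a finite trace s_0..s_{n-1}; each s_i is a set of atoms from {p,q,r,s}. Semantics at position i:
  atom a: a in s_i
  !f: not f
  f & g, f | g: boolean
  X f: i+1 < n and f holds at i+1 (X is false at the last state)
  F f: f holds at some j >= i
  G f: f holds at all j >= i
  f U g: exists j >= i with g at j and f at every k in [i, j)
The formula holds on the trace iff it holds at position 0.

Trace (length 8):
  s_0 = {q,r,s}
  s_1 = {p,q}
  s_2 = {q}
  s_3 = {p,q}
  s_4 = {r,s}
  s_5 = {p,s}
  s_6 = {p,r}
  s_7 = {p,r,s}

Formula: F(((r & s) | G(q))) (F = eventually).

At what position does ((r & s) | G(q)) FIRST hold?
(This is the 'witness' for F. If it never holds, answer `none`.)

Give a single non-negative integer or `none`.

Answer: 0

Derivation:
s_0={q,r,s}: ((r & s) | G(q))=True (r & s)=True r=True s=True G(q)=False q=True
s_1={p,q}: ((r & s) | G(q))=False (r & s)=False r=False s=False G(q)=False q=True
s_2={q}: ((r & s) | G(q))=False (r & s)=False r=False s=False G(q)=False q=True
s_3={p,q}: ((r & s) | G(q))=False (r & s)=False r=False s=False G(q)=False q=True
s_4={r,s}: ((r & s) | G(q))=True (r & s)=True r=True s=True G(q)=False q=False
s_5={p,s}: ((r & s) | G(q))=False (r & s)=False r=False s=True G(q)=False q=False
s_6={p,r}: ((r & s) | G(q))=False (r & s)=False r=True s=False G(q)=False q=False
s_7={p,r,s}: ((r & s) | G(q))=True (r & s)=True r=True s=True G(q)=False q=False
F(((r & s) | G(q))) holds; first witness at position 0.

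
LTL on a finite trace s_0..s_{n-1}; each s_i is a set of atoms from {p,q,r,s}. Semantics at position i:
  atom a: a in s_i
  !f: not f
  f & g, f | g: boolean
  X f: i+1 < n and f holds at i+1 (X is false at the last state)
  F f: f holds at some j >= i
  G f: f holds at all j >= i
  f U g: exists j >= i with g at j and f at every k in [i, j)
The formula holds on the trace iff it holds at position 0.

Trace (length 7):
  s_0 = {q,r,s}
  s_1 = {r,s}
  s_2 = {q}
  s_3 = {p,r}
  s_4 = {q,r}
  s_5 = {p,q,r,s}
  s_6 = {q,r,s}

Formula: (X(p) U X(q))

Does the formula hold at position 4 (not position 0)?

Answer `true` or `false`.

s_0={q,r,s}: (X(p) U X(q))=False X(p)=False p=False X(q)=False q=True
s_1={r,s}: (X(p) U X(q))=True X(p)=False p=False X(q)=True q=False
s_2={q}: (X(p) U X(q))=True X(p)=True p=False X(q)=False q=True
s_3={p,r}: (X(p) U X(q))=True X(p)=False p=True X(q)=True q=False
s_4={q,r}: (X(p) U X(q))=True X(p)=True p=False X(q)=True q=True
s_5={p,q,r,s}: (X(p) U X(q))=True X(p)=False p=True X(q)=True q=True
s_6={q,r,s}: (X(p) U X(q))=False X(p)=False p=False X(q)=False q=True
Evaluating at position 4: result = True

Answer: true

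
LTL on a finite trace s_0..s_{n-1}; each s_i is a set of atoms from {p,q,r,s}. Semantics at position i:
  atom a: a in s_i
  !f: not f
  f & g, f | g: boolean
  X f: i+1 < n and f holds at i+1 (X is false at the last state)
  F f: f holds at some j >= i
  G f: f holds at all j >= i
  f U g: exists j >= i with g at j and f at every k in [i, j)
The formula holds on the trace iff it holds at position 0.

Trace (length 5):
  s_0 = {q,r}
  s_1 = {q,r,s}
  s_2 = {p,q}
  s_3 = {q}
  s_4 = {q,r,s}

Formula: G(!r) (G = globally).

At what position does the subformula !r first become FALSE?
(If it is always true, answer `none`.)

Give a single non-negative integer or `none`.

Answer: 0

Derivation:
s_0={q,r}: !r=False r=True
s_1={q,r,s}: !r=False r=True
s_2={p,q}: !r=True r=False
s_3={q}: !r=True r=False
s_4={q,r,s}: !r=False r=True
G(!r) holds globally = False
First violation at position 0.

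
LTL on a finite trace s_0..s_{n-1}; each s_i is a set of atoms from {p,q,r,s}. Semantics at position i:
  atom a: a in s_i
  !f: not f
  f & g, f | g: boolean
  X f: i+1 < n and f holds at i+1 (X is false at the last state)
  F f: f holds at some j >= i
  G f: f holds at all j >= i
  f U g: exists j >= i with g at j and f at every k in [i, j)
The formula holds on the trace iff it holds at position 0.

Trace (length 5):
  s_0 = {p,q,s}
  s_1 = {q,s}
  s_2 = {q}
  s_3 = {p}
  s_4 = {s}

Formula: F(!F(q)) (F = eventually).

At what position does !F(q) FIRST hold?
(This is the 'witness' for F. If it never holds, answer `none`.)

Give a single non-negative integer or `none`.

Answer: 3

Derivation:
s_0={p,q,s}: !F(q)=False F(q)=True q=True
s_1={q,s}: !F(q)=False F(q)=True q=True
s_2={q}: !F(q)=False F(q)=True q=True
s_3={p}: !F(q)=True F(q)=False q=False
s_4={s}: !F(q)=True F(q)=False q=False
F(!F(q)) holds; first witness at position 3.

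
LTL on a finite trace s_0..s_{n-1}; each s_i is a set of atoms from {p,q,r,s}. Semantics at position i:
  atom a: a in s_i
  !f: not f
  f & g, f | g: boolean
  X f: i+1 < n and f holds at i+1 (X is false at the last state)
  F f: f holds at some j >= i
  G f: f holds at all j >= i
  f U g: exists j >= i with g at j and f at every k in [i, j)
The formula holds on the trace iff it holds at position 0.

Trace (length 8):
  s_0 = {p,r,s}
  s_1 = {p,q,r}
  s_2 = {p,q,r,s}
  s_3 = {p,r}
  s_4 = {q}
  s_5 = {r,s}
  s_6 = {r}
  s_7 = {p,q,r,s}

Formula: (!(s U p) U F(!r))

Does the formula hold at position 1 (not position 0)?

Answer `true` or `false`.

Answer: true

Derivation:
s_0={p,r,s}: (!(s U p) U F(!r))=True !(s U p)=False (s U p)=True s=True p=True F(!r)=True !r=False r=True
s_1={p,q,r}: (!(s U p) U F(!r))=True !(s U p)=False (s U p)=True s=False p=True F(!r)=True !r=False r=True
s_2={p,q,r,s}: (!(s U p) U F(!r))=True !(s U p)=False (s U p)=True s=True p=True F(!r)=True !r=False r=True
s_3={p,r}: (!(s U p) U F(!r))=True !(s U p)=False (s U p)=True s=False p=True F(!r)=True !r=False r=True
s_4={q}: (!(s U p) U F(!r))=True !(s U p)=True (s U p)=False s=False p=False F(!r)=True !r=True r=False
s_5={r,s}: (!(s U p) U F(!r))=False !(s U p)=True (s U p)=False s=True p=False F(!r)=False !r=False r=True
s_6={r}: (!(s U p) U F(!r))=False !(s U p)=True (s U p)=False s=False p=False F(!r)=False !r=False r=True
s_7={p,q,r,s}: (!(s U p) U F(!r))=False !(s U p)=False (s U p)=True s=True p=True F(!r)=False !r=False r=True
Evaluating at position 1: result = True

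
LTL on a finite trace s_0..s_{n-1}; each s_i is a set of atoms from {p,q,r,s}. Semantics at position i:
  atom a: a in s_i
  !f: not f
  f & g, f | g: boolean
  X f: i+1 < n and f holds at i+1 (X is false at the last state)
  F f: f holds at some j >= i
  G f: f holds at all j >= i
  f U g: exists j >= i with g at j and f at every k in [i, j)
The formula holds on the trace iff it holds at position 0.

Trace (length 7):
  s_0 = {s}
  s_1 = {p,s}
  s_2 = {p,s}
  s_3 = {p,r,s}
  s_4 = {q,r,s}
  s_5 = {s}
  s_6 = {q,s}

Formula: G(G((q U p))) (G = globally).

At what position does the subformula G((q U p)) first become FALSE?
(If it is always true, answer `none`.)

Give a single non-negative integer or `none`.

s_0={s}: G((q U p))=False (q U p)=False q=False p=False
s_1={p,s}: G((q U p))=False (q U p)=True q=False p=True
s_2={p,s}: G((q U p))=False (q U p)=True q=False p=True
s_3={p,r,s}: G((q U p))=False (q U p)=True q=False p=True
s_4={q,r,s}: G((q U p))=False (q U p)=False q=True p=False
s_5={s}: G((q U p))=False (q U p)=False q=False p=False
s_6={q,s}: G((q U p))=False (q U p)=False q=True p=False
G(G((q U p))) holds globally = False
First violation at position 0.

Answer: 0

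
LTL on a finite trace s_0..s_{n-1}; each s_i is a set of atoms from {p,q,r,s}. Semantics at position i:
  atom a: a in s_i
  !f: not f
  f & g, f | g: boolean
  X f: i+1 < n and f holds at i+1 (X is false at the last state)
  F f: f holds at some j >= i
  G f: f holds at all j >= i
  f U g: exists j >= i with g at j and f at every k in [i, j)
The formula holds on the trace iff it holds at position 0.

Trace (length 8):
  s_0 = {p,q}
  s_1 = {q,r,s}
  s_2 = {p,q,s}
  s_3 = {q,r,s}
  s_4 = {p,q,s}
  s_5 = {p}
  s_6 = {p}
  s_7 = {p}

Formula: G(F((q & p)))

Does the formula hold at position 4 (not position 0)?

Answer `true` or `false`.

s_0={p,q}: G(F((q & p)))=False F((q & p))=True (q & p)=True q=True p=True
s_1={q,r,s}: G(F((q & p)))=False F((q & p))=True (q & p)=False q=True p=False
s_2={p,q,s}: G(F((q & p)))=False F((q & p))=True (q & p)=True q=True p=True
s_3={q,r,s}: G(F((q & p)))=False F((q & p))=True (q & p)=False q=True p=False
s_4={p,q,s}: G(F((q & p)))=False F((q & p))=True (q & p)=True q=True p=True
s_5={p}: G(F((q & p)))=False F((q & p))=False (q & p)=False q=False p=True
s_6={p}: G(F((q & p)))=False F((q & p))=False (q & p)=False q=False p=True
s_7={p}: G(F((q & p)))=False F((q & p))=False (q & p)=False q=False p=True
Evaluating at position 4: result = False

Answer: false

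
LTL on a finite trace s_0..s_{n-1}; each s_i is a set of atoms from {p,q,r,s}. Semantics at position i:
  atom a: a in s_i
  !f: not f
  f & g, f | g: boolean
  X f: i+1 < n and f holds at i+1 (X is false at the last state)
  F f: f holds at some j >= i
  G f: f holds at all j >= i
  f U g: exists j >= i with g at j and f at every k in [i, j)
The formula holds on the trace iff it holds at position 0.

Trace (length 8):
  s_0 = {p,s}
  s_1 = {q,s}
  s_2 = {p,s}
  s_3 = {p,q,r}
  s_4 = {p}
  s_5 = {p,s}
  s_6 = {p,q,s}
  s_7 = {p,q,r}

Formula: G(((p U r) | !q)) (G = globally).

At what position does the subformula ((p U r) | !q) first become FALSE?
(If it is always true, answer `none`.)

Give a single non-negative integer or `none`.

Answer: 1

Derivation:
s_0={p,s}: ((p U r) | !q)=True (p U r)=False p=True r=False !q=True q=False
s_1={q,s}: ((p U r) | !q)=False (p U r)=False p=False r=False !q=False q=True
s_2={p,s}: ((p U r) | !q)=True (p U r)=True p=True r=False !q=True q=False
s_3={p,q,r}: ((p U r) | !q)=True (p U r)=True p=True r=True !q=False q=True
s_4={p}: ((p U r) | !q)=True (p U r)=True p=True r=False !q=True q=False
s_5={p,s}: ((p U r) | !q)=True (p U r)=True p=True r=False !q=True q=False
s_6={p,q,s}: ((p U r) | !q)=True (p U r)=True p=True r=False !q=False q=True
s_7={p,q,r}: ((p U r) | !q)=True (p U r)=True p=True r=True !q=False q=True
G(((p U r) | !q)) holds globally = False
First violation at position 1.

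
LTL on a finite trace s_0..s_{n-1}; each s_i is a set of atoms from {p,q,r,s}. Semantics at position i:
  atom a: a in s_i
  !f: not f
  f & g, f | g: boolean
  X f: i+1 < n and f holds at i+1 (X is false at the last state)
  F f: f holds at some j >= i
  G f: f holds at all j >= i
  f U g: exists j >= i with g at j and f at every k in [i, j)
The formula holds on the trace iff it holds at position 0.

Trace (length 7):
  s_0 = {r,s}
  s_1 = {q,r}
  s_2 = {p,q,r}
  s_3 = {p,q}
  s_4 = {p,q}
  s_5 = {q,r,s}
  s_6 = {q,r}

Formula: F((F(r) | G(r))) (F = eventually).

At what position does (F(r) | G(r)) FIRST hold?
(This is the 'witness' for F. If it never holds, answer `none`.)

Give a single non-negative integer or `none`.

s_0={r,s}: (F(r) | G(r))=True F(r)=True r=True G(r)=False
s_1={q,r}: (F(r) | G(r))=True F(r)=True r=True G(r)=False
s_2={p,q,r}: (F(r) | G(r))=True F(r)=True r=True G(r)=False
s_3={p,q}: (F(r) | G(r))=True F(r)=True r=False G(r)=False
s_4={p,q}: (F(r) | G(r))=True F(r)=True r=False G(r)=False
s_5={q,r,s}: (F(r) | G(r))=True F(r)=True r=True G(r)=True
s_6={q,r}: (F(r) | G(r))=True F(r)=True r=True G(r)=True
F((F(r) | G(r))) holds; first witness at position 0.

Answer: 0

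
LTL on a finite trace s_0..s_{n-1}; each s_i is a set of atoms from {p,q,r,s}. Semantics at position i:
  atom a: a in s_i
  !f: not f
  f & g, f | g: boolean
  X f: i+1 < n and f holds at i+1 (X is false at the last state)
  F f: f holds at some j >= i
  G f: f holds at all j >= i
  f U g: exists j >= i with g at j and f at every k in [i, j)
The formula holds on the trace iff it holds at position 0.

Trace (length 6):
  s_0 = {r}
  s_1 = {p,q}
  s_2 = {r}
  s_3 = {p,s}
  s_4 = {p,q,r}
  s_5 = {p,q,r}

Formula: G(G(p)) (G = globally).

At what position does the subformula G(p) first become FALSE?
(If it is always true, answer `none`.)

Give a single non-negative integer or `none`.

Answer: 0

Derivation:
s_0={r}: G(p)=False p=False
s_1={p,q}: G(p)=False p=True
s_2={r}: G(p)=False p=False
s_3={p,s}: G(p)=True p=True
s_4={p,q,r}: G(p)=True p=True
s_5={p,q,r}: G(p)=True p=True
G(G(p)) holds globally = False
First violation at position 0.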